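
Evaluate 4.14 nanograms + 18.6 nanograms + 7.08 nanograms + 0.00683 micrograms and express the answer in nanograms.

36.65 nanograms

In nanograms:
  4.14 nanograms → 4.14
  18.6 nanograms → 18.6
  7.08 nanograms → 7.08
  0.00683 micrograms = 0.00683 × 10^3 nanograms = 6.83
Sum: 4.14 + 18.6 + 7.08 + 6.83 = 36.65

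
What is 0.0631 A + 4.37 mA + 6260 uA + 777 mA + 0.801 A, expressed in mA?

1651.73 mA

In mA:
  0.0631 A = 0.0631 × 10³ mA = 63.1
  4.37 mA → 4.37
  6260 uA = 6260 × 10⁻³ mA = 6.26
  777 mA → 777
  0.801 A = 0.801 × 10³ mA = 801
Sum: 63.1 + 4.37 + 6.26 + 777 + 801 = 1651.73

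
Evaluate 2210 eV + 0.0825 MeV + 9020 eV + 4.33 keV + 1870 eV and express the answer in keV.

In keV:
  2210 eV = 2210 × 10⁻³ keV = 2.21
  0.0825 MeV = 0.0825 × 10³ keV = 82.5
  9020 eV = 9020 × 10⁻³ keV = 9.02
  4.33 keV → 4.33
  1870 eV = 1870 × 10⁻³ keV = 1.87
Sum: 2.21 + 82.5 + 9.02 + 4.33 + 1.87 = 99.93

99.93 keV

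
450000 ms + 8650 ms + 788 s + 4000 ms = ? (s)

1250.65 s

In s:
  450000 ms = 450000e-3 s = 450
  8650 ms = 8650e-3 s = 8.65
  788 s → 788
  4000 ms = 4000e-3 s = 4
Sum: 450 + 8.65 + 788 + 4 = 1250.65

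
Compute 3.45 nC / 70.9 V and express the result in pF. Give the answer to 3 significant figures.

(3.45e-9) / (70.9) = 0.04866e-9 F

48.7 pF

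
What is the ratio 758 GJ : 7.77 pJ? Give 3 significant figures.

(758e9) / (7.77e-12) = 97.55e21

97600000000000000000000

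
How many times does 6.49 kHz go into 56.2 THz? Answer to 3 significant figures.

(56.2 × 10^12) / (6.49 × 10^3) = 8.659 × 10^9

8660000000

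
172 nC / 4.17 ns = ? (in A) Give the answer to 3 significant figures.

(172 × 10^-9) / (4.17 × 10^-9) = 41.247 A

41.2 A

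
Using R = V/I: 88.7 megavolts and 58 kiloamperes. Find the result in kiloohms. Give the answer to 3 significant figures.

1.53 kiloohms

(88.7e6) / (58e3) = 1.5293e3 Ω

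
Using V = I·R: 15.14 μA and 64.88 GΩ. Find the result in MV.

15.14 × 10^-6 × 64.88 × 10^9 = 982.2832 × 10^3 V

0.9822832 MV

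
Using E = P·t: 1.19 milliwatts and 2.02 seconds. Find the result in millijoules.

2.4038 millijoules

1.19e-3 × 2.02 = 2.4038e-3 J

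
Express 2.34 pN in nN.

pico = 10^-12, nano = 10^-9; factor is 10^-3.
2.34 × 10^-3 = 0.00234

0.00234 nN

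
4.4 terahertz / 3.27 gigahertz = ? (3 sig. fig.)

1350

(4.4e12) / (3.27e9) = 1.346e3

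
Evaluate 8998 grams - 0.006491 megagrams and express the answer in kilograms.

2.507 kilograms

In kilograms:
  8998 grams = 8998 × 10⁻³ kilograms = 8.998
  0.006491 megagrams = 0.006491 × 10³ kilograms = 6.491
Difference: 8.998 - 6.491 = 2.507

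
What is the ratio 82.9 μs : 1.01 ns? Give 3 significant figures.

82100

(82.9 × 10⁻⁶) / (1.01 × 10⁻⁹) = 82.08 × 10³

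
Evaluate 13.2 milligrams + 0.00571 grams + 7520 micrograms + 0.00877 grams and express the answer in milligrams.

In milligrams:
  13.2 milligrams → 13.2
  0.00571 grams = 0.00571 × 10^3 milligrams = 5.71
  7520 micrograms = 7520 × 10^-3 milligrams = 7.52
  0.00877 grams = 0.00877 × 10^3 milligrams = 8.77
Sum: 13.2 + 5.71 + 7.52 + 8.77 = 35.2

35.2 milligrams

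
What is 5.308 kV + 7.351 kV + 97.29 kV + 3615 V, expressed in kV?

113.564 kV

In kV:
  5.308 kV → 5.308
  7.351 kV → 7.351
  97.29 kV → 97.29
  3615 V = 3615 × 10⁻³ kV = 3.615
Sum: 5.308 + 7.351 + 97.29 + 3.615 = 113.564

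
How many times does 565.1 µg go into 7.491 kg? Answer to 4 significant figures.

(7.491 × 10³) / (565.1 × 10⁻⁶) = 0.013256 × 10⁹

13260000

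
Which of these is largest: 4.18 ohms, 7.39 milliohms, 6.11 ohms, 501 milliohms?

6.11 ohms

4.18 ohms = 4.18 ohms
7.39 milliohms = 0.00739 ohms
6.11 ohms = 6.11 ohms
501 milliohms = 0.501 ohms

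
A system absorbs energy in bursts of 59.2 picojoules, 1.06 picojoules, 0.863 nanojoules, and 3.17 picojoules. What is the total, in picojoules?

In picojoules:
  59.2 picojoules → 59.2
  1.06 picojoules → 1.06
  0.863 nanojoules = 0.863e3 picojoules = 863
  3.17 picojoules → 3.17
Sum: 59.2 + 1.06 + 863 + 3.17 = 926.43

926.43 picojoules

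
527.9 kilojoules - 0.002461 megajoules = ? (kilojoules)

525.439 kilojoules

In kilojoules:
  527.9 kilojoules → 527.9
  0.002461 megajoules = 0.002461 × 10^3 kilojoules = 2.461
Difference: 527.9 - 2.461 = 525.439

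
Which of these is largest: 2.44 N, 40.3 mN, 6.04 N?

2.44 N = 2.44 N
40.3 mN = 0.0403 N
6.04 N = 6.04 N

6.04 N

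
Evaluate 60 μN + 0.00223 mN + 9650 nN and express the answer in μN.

In μN:
  60 μN → 60
  0.00223 mN = 0.00223e3 μN = 2.23
  9650 nN = 9650e-3 μN = 9.65
Sum: 60 + 2.23 + 9.65 = 71.88

71.88 μN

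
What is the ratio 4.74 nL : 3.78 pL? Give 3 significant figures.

1250

(4.74 × 10^-9) / (3.78 × 10^-12) = 1.254 × 10^3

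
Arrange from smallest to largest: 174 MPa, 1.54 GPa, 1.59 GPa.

174 MPa < 1.54 GPa < 1.59 GPa

174 MPa = 174000000 Pa
1.54 GPa = 1540000000 Pa
1.59 GPa = 1590000000 Pa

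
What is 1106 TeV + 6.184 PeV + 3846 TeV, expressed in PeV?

In PeV:
  1106 TeV = 1106 × 10⁻³ PeV = 1.106
  6.184 PeV → 6.184
  3846 TeV = 3846 × 10⁻³ PeV = 3.846
Sum: 1.106 + 6.184 + 3.846 = 11.136

11.136 PeV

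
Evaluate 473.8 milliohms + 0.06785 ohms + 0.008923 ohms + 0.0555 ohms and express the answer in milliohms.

In milliohms:
  473.8 milliohms → 473.8
  0.06785 ohms = 0.06785 × 10^3 milliohms = 67.85
  0.008923 ohms = 0.008923 × 10^3 milliohms = 8.923
  0.0555 ohms = 0.0555 × 10^3 milliohms = 55.5
Sum: 473.8 + 67.85 + 8.923 + 55.5 = 606.073

606.073 milliohms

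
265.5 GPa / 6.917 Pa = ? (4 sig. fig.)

(265.5 × 10^9) / (6.917) = 38.384 × 10^9

38380000000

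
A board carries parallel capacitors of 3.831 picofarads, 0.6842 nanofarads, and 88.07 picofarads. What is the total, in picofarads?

In picofarads:
  3.831 picofarads → 3.831
  0.6842 nanofarads = 0.6842e3 picofarads = 684.2
  88.07 picofarads → 88.07
Sum: 3.831 + 684.2 + 88.07 = 776.101

776.101 picofarads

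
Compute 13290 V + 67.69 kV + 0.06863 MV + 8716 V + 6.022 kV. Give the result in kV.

In kV:
  13290 V = 13290 × 10⁻³ kV = 13.29
  67.69 kV → 67.69
  0.06863 MV = 0.06863 × 10³ kV = 68.63
  8716 V = 8716 × 10⁻³ kV = 8.716
  6.022 kV → 6.022
Sum: 13.29 + 67.69 + 68.63 + 8.716 + 6.022 = 164.348

164.348 kV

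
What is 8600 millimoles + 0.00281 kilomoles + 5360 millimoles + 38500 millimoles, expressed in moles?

In moles:
  8600 millimoles = 8600 × 10⁻³ moles = 8.6
  0.00281 kilomoles = 0.00281 × 10³ moles = 2.81
  5360 millimoles = 5360 × 10⁻³ moles = 5.36
  38500 millimoles = 38500 × 10⁻³ moles = 38.5
Sum: 8.6 + 2.81 + 5.36 + 38.5 = 55.27

55.27 moles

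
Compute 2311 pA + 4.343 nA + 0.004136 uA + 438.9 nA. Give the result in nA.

In nA:
  2311 pA = 2311 × 10⁻³ nA = 2.311
  4.343 nA → 4.343
  0.004136 uA = 0.004136 × 10³ nA = 4.136
  438.9 nA → 438.9
Sum: 2.311 + 4.343 + 4.136 + 438.9 = 449.69

449.69 nA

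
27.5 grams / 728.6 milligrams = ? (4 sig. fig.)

37.74

(27.5) / (728.6 × 10⁻³) = 0.037744 × 10³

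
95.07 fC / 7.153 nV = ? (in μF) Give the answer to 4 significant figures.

(95.07e-15) / (7.153e-9) = 13.2909e-6 F

13.29 μF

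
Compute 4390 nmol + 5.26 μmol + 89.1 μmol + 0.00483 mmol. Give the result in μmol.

In μmol:
  4390 nmol = 4390e-3 μmol = 4.39
  5.26 μmol → 5.26
  89.1 μmol → 89.1
  0.00483 mmol = 0.00483e3 μmol = 4.83
Sum: 4.39 + 5.26 + 89.1 + 4.83 = 103.58

103.58 μmol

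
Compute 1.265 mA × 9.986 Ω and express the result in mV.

1.265e-3 × 9.986 = 12.63229e-3 V

12.63229 mV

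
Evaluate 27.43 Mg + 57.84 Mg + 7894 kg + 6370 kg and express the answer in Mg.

In Mg:
  27.43 Mg → 27.43
  57.84 Mg → 57.84
  7894 kg = 7894 × 10⁻³ Mg = 7.894
  6370 kg = 6370 × 10⁻³ Mg = 6.37
Sum: 27.43 + 57.84 + 7.894 + 6.37 = 99.534

99.534 Mg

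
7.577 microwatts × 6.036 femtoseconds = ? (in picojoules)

0.000000045734772 picojoules

7.577 × 10^-6 × 6.036 × 10^-15 = 45.734772 × 10^-21 J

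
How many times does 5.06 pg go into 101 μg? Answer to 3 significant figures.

(101 × 10^-6) / (5.06 × 10^-12) = 19.96 × 10^6

20000000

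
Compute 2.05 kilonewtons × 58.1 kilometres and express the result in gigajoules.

2.05e3 × 58.1e3 = 119.105e6 J

0.119105 gigajoules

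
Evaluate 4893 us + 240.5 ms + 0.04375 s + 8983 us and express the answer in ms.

In ms:
  4893 us = 4893 × 10⁻³ ms = 4.893
  240.5 ms → 240.5
  0.04375 s = 0.04375 × 10³ ms = 43.75
  8983 us = 8983 × 10⁻³ ms = 8.983
Sum: 4.893 + 240.5 + 43.75 + 8.983 = 298.126

298.126 ms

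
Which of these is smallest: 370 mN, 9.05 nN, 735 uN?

9.05 nN

370 mN = 0.37 N
9.05 nN = 0.00000000905 N
735 uN = 0.000735 N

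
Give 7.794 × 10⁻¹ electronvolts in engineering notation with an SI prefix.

779.4 millielectronvolts

= 779.4 × 10⁻³ electronvolts; 10⁻³ is milli.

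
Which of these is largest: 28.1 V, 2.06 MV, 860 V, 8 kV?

2.06 MV

28.1 V = 28.1 V
2.06 MV = 2060000 V
860 V = 860 V
8 kV = 8000 V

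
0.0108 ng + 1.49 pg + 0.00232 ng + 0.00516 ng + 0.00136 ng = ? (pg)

21.13 pg

In pg:
  0.0108 ng = 0.0108 × 10^3 pg = 10.8
  1.49 pg → 1.49
  0.00232 ng = 0.00232 × 10^3 pg = 2.32
  0.00516 ng = 0.00516 × 10^3 pg = 5.16
  0.00136 ng = 0.00136 × 10^3 pg = 1.36
Sum: 10.8 + 1.49 + 2.32 + 5.16 + 1.36 = 21.13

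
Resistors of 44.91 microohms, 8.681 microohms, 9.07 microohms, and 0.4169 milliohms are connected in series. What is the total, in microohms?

In microohms:
  44.91 microohms → 44.91
  8.681 microohms → 8.681
  9.07 microohms → 9.07
  0.4169 milliohms = 0.4169 × 10³ microohms = 416.9
Sum: 44.91 + 8.681 + 9.07 + 416.9 = 479.561

479.561 microohms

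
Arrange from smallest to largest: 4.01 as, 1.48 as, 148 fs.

4.01 as = 0.00000000000000000401 s
1.48 as = 0.00000000000000000148 s
148 fs = 0.000000000000148 s

1.48 as < 4.01 as < 148 fs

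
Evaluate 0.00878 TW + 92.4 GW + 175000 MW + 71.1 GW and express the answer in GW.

In GW:
  0.00878 TW = 0.00878 × 10³ GW = 8.78
  92.4 GW → 92.4
  175000 MW = 175000 × 10⁻³ GW = 175
  71.1 GW → 71.1
Sum: 8.78 + 92.4 + 175 + 71.1 = 347.28

347.28 GW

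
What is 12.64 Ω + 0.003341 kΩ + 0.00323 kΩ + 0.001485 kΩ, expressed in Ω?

20.696 Ω

In Ω:
  12.64 Ω → 12.64
  0.003341 kΩ = 0.003341e3 Ω = 3.341
  0.00323 kΩ = 0.00323e3 Ω = 3.23
  0.001485 kΩ = 0.001485e3 Ω = 1.485
Sum: 12.64 + 3.341 + 3.23 + 1.485 = 20.696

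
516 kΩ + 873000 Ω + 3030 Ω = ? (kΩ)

In kΩ:
  516 kΩ → 516
  873000 Ω = 873000 × 10^-3 kΩ = 873
  3030 Ω = 3030 × 10^-3 kΩ = 3.03
Sum: 516 + 873 + 3.03 = 1392.03

1392.03 kΩ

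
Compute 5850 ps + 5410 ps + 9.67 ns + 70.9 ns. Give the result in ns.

In ns:
  5850 ps = 5850e-3 ns = 5.85
  5410 ps = 5410e-3 ns = 5.41
  9.67 ns → 9.67
  70.9 ns → 70.9
Sum: 5.85 + 5.41 + 9.67 + 70.9 = 91.83

91.83 ns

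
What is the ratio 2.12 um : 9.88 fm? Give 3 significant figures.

(2.12 × 10⁻⁶) / (9.88 × 10⁻¹⁵) = 0.2146 × 10⁹

215000000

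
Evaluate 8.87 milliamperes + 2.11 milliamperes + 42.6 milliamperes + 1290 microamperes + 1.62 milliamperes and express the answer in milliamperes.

In milliamperes:
  8.87 milliamperes → 8.87
  2.11 milliamperes → 2.11
  42.6 milliamperes → 42.6
  1290 microamperes = 1290 × 10^-3 milliamperes = 1.29
  1.62 milliamperes → 1.62
Sum: 8.87 + 2.11 + 42.6 + 1.29 + 1.62 = 56.49

56.49 milliamperes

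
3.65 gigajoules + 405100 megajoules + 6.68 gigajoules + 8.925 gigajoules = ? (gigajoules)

424.355 gigajoules

In gigajoules:
  3.65 gigajoules → 3.65
  405100 megajoules = 405100e-3 gigajoules = 405.1
  6.68 gigajoules → 6.68
  8.925 gigajoules → 8.925
Sum: 3.65 + 405.1 + 6.68 + 8.925 = 424.355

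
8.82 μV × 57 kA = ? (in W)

8.82 × 10⁻⁶ × 57 × 10³ = 502.74 × 10⁻³ W

0.50274 W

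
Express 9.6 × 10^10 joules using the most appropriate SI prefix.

96 gigajoules

= 96 × 10^9 joules; 10^9 is giga.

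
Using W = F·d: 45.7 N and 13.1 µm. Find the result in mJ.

0.59867 mJ

45.7 × 13.1 × 10^-6 = 598.67 × 10^-6 J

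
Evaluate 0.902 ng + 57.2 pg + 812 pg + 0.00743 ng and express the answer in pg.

In pg:
  0.902 ng = 0.902 × 10^3 pg = 902
  57.2 pg → 57.2
  812 pg → 812
  0.00743 ng = 0.00743 × 10^3 pg = 7.43
Sum: 902 + 57.2 + 812 + 7.43 = 1778.63

1778.63 pg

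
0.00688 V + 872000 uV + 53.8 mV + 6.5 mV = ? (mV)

In mV:
  0.00688 V = 0.00688 × 10^3 mV = 6.88
  872000 uV = 872000 × 10^-3 mV = 872
  53.8 mV → 53.8
  6.5 mV → 6.5
Sum: 6.88 + 872 + 53.8 + 6.5 = 939.18

939.18 mV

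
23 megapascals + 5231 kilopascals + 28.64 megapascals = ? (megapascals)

56.871 megapascals

In megapascals:
  23 megapascals → 23
  5231 kilopascals = 5231 × 10^-3 megapascals = 5.231
  28.64 megapascals → 28.64
Sum: 23 + 5.231 + 28.64 = 56.871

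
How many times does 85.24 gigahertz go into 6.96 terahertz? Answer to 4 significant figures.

81.65

(6.96 × 10¹²) / (85.24 × 10⁹) = 0.081652 × 10³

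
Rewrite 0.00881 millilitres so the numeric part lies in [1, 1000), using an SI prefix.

= 8.81e-6 litres; 1e-6 is micro.

8.81 microlitres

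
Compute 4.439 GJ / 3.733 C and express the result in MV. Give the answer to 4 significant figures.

(4.439 × 10⁹) / (3.733) = 1.18912 × 10⁹ V

1189 MV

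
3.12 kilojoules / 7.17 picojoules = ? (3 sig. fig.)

(3.12e3) / (7.17e-12) = 0.4351e15

435000000000000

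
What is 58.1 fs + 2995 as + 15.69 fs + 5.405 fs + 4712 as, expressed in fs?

86.902 fs

In fs:
  58.1 fs → 58.1
  2995 as = 2995 × 10^-3 fs = 2.995
  15.69 fs → 15.69
  5.405 fs → 5.405
  4712 as = 4712 × 10^-3 fs = 4.712
Sum: 58.1 + 2.995 + 15.69 + 5.405 + 4.712 = 86.902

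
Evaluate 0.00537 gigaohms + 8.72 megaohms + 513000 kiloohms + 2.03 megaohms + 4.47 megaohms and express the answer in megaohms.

In megaohms:
  0.00537 gigaohms = 0.00537 × 10^3 megaohms = 5.37
  8.72 megaohms → 8.72
  513000 kiloohms = 513000 × 10^-3 megaohms = 513
  2.03 megaohms → 2.03
  4.47 megaohms → 4.47
Sum: 5.37 + 8.72 + 513 + 2.03 + 4.47 = 533.59

533.59 megaohms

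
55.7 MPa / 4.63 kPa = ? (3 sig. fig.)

12000

(55.7 × 10⁶) / (4.63 × 10³) = 12.03 × 10³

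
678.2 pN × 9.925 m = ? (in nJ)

678.2 × 10⁻¹² × 9.925 = 6731.135 × 10⁻¹² J

6.731135 nJ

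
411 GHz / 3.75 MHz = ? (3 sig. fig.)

(411 × 10^9) / (3.75 × 10^6) = 109.6 × 10^3

110000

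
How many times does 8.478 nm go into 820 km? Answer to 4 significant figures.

96720000000000

(820 × 10^3) / (8.478 × 10^-9) = 96.721 × 10^12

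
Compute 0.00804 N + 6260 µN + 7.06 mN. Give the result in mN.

21.36 mN

In mN:
  0.00804 N = 0.00804 × 10³ mN = 8.04
  6260 µN = 6260 × 10⁻³ mN = 6.26
  7.06 mN → 7.06
Sum: 8.04 + 6.26 + 7.06 = 21.36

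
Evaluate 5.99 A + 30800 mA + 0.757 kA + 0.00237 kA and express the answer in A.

In A:
  5.99 A → 5.99
  30800 mA = 30800e-3 A = 30.8
  0.757 kA = 0.757e3 A = 757
  0.00237 kA = 0.00237e3 A = 2.37
Sum: 5.99 + 30.8 + 757 + 2.37 = 796.16

796.16 A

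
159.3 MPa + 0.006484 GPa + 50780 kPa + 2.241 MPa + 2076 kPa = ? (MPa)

In MPa:
  159.3 MPa → 159.3
  0.006484 GPa = 0.006484e3 MPa = 6.484
  50780 kPa = 50780e-3 MPa = 50.78
  2.241 MPa → 2.241
  2076 kPa = 2076e-3 MPa = 2.076
Sum: 159.3 + 6.484 + 50.78 + 2.241 + 2.076 = 220.881

220.881 MPa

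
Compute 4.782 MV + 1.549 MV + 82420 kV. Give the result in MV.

In MV:
  4.782 MV → 4.782
  1.549 MV → 1.549
  82420 kV = 82420 × 10⁻³ MV = 82.42
Sum: 4.782 + 1.549 + 82.42 = 88.751

88.751 MV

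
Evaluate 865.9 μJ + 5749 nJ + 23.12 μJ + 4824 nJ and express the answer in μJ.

In μJ:
  865.9 μJ → 865.9
  5749 nJ = 5749e-3 μJ = 5.749
  23.12 μJ → 23.12
  4824 nJ = 4824e-3 μJ = 4.824
Sum: 865.9 + 5.749 + 23.12 + 4.824 = 899.593

899.593 μJ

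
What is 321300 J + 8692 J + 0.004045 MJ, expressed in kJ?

334.037 kJ

In kJ:
  321300 J = 321300 × 10^-3 kJ = 321.3
  8692 J = 8692 × 10^-3 kJ = 8.692
  0.004045 MJ = 0.004045 × 10^3 kJ = 4.045
Sum: 321.3 + 8.692 + 4.045 = 334.037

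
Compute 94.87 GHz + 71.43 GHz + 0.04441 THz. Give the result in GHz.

210.71 GHz

In GHz:
  94.87 GHz → 94.87
  71.43 GHz → 71.43
  0.04441 THz = 0.04441 × 10³ GHz = 44.41
Sum: 94.87 + 71.43 + 44.41 = 210.71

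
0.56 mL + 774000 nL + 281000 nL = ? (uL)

1615 uL

In uL:
  0.56 mL = 0.56e3 uL = 560
  774000 nL = 774000e-3 uL = 774
  281000 nL = 281000e-3 uL = 281
Sum: 560 + 774 + 281 = 1615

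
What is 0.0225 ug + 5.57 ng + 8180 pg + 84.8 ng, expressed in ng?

121.05 ng

In ng:
  0.0225 ug = 0.0225e3 ng = 22.5
  5.57 ng → 5.57
  8180 pg = 8180e-3 ng = 8.18
  84.8 ng → 84.8
Sum: 22.5 + 5.57 + 8.18 + 84.8 = 121.05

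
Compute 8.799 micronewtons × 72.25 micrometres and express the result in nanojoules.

8.799 × 10^-6 × 72.25 × 10^-6 = 635.72775 × 10^-12 J

0.63572775 nanojoules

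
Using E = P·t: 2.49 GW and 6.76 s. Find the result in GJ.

16.8324 GJ

2.49 × 10^9 × 6.76 = 16.8324 × 10^9 J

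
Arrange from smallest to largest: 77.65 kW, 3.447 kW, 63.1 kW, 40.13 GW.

3.447 kW < 63.1 kW < 77.65 kW < 40.13 GW

77.65 kW = 77650 W
3.447 kW = 3447 W
63.1 kW = 63100 W
40.13 GW = 40130000000 W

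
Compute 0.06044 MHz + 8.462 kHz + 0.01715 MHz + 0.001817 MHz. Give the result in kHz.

87.869 kHz

In kHz:
  0.06044 MHz = 0.06044 × 10³ kHz = 60.44
  8.462 kHz → 8.462
  0.01715 MHz = 0.01715 × 10³ kHz = 17.15
  0.001817 MHz = 0.001817 × 10³ kHz = 1.817
Sum: 60.44 + 8.462 + 17.15 + 1.817 = 87.869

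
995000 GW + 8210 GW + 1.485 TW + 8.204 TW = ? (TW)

1012.899 TW

In TW:
  995000 GW = 995000 × 10^-3 TW = 995
  8210 GW = 8210 × 10^-3 TW = 8.21
  1.485 TW → 1.485
  8.204 TW → 8.204
Sum: 995 + 8.21 + 1.485 + 8.204 = 1012.899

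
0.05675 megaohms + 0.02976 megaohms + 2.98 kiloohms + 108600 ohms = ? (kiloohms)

In kiloohms:
  0.05675 megaohms = 0.05675e3 kiloohms = 56.75
  0.02976 megaohms = 0.02976e3 kiloohms = 29.76
  2.98 kiloohms → 2.98
  108600 ohms = 108600e-3 kiloohms = 108.6
Sum: 56.75 + 29.76 + 2.98 + 108.6 = 198.09

198.09 kiloohms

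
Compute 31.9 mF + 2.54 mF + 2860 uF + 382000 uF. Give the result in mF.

In mF:
  31.9 mF → 31.9
  2.54 mF → 2.54
  2860 uF = 2860e-3 mF = 2.86
  382000 uF = 382000e-3 mF = 382
Sum: 31.9 + 2.54 + 2.86 + 382 = 419.3

419.3 mF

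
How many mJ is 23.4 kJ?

23400000 mJ

kilo = 10^3, milli = 10^-3; factor is 10^6.
23.4 × 10^6 = 23400000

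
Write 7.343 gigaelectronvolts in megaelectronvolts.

giga = 10^9, mega = 10^6; factor is 10^3.
7.343 × 10^3 = 7343

7343 megaelectronvolts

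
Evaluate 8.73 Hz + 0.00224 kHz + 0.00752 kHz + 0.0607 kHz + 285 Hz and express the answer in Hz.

In Hz:
  8.73 Hz → 8.73
  0.00224 kHz = 0.00224e3 Hz = 2.24
  0.00752 kHz = 0.00752e3 Hz = 7.52
  0.0607 kHz = 0.0607e3 Hz = 60.7
  285 Hz → 285
Sum: 8.73 + 2.24 + 7.52 + 60.7 + 285 = 364.19

364.19 Hz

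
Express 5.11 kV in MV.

0.00511 MV

kilo = 10^3, mega = 10^6; factor is 10^-3.
5.11 × 10^-3 = 0.00511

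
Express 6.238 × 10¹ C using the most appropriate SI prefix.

= 62.38 C; mantissa already in [1, 1000).

62.38 C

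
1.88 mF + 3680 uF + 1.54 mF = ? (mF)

In mF:
  1.88 mF → 1.88
  3680 uF = 3680e-3 mF = 3.68
  1.54 mF → 1.54
Sum: 1.88 + 3.68 + 1.54 = 7.1

7.1 mF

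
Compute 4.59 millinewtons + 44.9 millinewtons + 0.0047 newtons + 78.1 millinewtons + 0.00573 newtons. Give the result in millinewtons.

138.02 millinewtons

In millinewtons:
  4.59 millinewtons → 4.59
  44.9 millinewtons → 44.9
  0.0047 newtons = 0.0047 × 10³ millinewtons = 4.7
  78.1 millinewtons → 78.1
  0.00573 newtons = 0.00573 × 10³ millinewtons = 5.73
Sum: 4.59 + 44.9 + 4.7 + 78.1 + 5.73 = 138.02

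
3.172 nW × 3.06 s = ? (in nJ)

3.172e-9 × 3.06 = 9.70632e-9 J

9.70632 nJ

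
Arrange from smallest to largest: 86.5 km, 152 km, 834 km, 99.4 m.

99.4 m < 86.5 km < 152 km < 834 km

86.5 km = 86500 m
152 km = 152000 m
834 km = 834000 m
99.4 m = 99.4 m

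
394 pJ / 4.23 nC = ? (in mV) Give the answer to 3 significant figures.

93.1 mV

(394 × 10^-12) / (4.23 × 10^-9) = 93.144 × 10^-3 V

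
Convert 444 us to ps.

444000000 ps

micro = 10^-6, pico = 10^-12; factor is 10^6.
444 × 10^6 = 444000000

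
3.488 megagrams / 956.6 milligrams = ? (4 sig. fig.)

(3.488e6) / (956.6e-3) = 0.0036462e9

3646000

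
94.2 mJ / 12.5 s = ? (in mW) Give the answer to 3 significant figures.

7.54 mW

(94.2 × 10^-3) / (12.5) = 7.536 × 10^-3 W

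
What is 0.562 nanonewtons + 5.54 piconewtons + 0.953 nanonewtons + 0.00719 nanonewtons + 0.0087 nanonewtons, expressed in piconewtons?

1536.43 piconewtons

In piconewtons:
  0.562 nanonewtons = 0.562 × 10³ piconewtons = 562
  5.54 piconewtons → 5.54
  0.953 nanonewtons = 0.953 × 10³ piconewtons = 953
  0.00719 nanonewtons = 0.00719 × 10³ piconewtons = 7.19
  0.0087 nanonewtons = 0.0087 × 10³ piconewtons = 8.7
Sum: 562 + 5.54 + 953 + 7.19 + 8.7 = 1536.43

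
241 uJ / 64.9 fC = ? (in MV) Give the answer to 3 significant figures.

3710 MV

(241 × 10^-6) / (64.9 × 10^-15) = 3.7134 × 10^9 V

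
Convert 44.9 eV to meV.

44900 meV

(no prefix) = 1e0, milli = 1e-3; factor is 1e3.
44.9 × 1e3 = 44900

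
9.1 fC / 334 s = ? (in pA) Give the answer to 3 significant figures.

0.0000272 pA

(9.1e-15) / (334) = 0.027246e-15 A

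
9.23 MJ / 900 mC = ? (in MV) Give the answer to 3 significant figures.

(9.23e6) / (900e-3) = 0.010256e9 V

10.3 MV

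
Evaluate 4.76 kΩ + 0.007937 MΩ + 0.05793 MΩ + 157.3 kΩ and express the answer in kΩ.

In kΩ:
  4.76 kΩ → 4.76
  0.007937 MΩ = 0.007937 × 10³ kΩ = 7.937
  0.05793 MΩ = 0.05793 × 10³ kΩ = 57.93
  157.3 kΩ → 157.3
Sum: 4.76 + 7.937 + 57.93 + 157.3 = 227.927

227.927 kΩ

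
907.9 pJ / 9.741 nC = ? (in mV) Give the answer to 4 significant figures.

93.20 mV

(907.9 × 10⁻¹²) / (9.741 × 10⁻⁹) = 93.204 × 10⁻³ V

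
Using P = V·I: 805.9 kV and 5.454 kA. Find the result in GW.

4.3953786 GW

805.9 × 10^3 × 5.454 × 10^3 = 4395.3786 × 10^6 W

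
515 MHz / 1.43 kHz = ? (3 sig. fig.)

360000

(515 × 10⁶) / (1.43 × 10³) = 360.1 × 10³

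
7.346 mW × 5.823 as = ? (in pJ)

7.346e-3 × 5.823e-18 = 42.775758e-21 J

0.000000042775758 pJ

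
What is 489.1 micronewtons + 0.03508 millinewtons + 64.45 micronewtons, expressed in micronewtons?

588.63 micronewtons

In micronewtons:
  489.1 micronewtons → 489.1
  0.03508 millinewtons = 0.03508e3 micronewtons = 35.08
  64.45 micronewtons → 64.45
Sum: 489.1 + 35.08 + 64.45 = 588.63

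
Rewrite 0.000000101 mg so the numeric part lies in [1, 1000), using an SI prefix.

= 101 × 10⁻¹² g; 10⁻¹² is pico.

101 pg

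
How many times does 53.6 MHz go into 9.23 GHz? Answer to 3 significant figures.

172

(9.23 × 10^9) / (53.6 × 10^6) = 0.1722 × 10^3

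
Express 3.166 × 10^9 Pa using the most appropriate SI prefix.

3.166 GPa

= 3.166 × 10^9 Pa; 10^9 is giga.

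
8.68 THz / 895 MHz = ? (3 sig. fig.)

9700

(8.68e12) / (895e6) = 0.009698e6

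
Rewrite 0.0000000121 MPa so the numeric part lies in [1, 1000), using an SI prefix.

= 12.1 × 10^-3 Pa; 10^-3 is milli.

12.1 mPa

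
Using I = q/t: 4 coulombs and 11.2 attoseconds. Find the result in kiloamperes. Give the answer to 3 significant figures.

357000000000000 kiloamperes

(4) / (11.2 × 10^-18) = 0.35714 × 10^18 A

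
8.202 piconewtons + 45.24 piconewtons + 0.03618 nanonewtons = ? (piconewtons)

In piconewtons:
  8.202 piconewtons → 8.202
  45.24 piconewtons → 45.24
  0.03618 nanonewtons = 0.03618 × 10³ piconewtons = 36.18
Sum: 8.202 + 45.24 + 36.18 = 89.622

89.622 piconewtons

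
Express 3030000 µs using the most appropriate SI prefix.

= 3.03 s; mantissa already in [1, 1000).

3.03 s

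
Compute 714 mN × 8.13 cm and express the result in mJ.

714e-3 × 8.13e-2 = 5804.82e-5 J

58.0482 mJ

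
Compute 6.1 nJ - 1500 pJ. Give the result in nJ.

4.6 nJ

In nJ:
  6.1 nJ → 6.1
  1500 pJ = 1500e-3 nJ = 1.5
Difference: 6.1 - 1.5 = 4.6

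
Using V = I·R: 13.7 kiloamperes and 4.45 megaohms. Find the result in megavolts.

13.7 × 10^3 × 4.45 × 10^6 = 60.965 × 10^9 V

60965 megavolts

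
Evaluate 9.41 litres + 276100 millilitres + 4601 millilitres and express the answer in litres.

In litres:
  9.41 litres → 9.41
  276100 millilitres = 276100e-3 litres = 276.1
  4601 millilitres = 4601e-3 litres = 4.601
Sum: 9.41 + 276.1 + 4.601 = 290.111

290.111 litres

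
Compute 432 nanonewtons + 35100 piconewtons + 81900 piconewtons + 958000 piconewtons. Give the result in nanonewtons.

In nanonewtons:
  432 nanonewtons → 432
  35100 piconewtons = 35100 × 10⁻³ nanonewtons = 35.1
  81900 piconewtons = 81900 × 10⁻³ nanonewtons = 81.9
  958000 piconewtons = 958000 × 10⁻³ nanonewtons = 958
Sum: 432 + 35.1 + 81.9 + 958 = 1507

1507 nanonewtons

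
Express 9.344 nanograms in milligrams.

nano = 10^-9, milli = 10^-3; factor is 10^-6.
9.344 × 10^-6 = 0.000009344

0.000009344 milligrams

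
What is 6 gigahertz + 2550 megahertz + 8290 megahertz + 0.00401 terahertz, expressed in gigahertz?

In gigahertz:
  6 gigahertz → 6
  2550 megahertz = 2550 × 10⁻³ gigahertz = 2.55
  8290 megahertz = 8290 × 10⁻³ gigahertz = 8.29
  0.00401 terahertz = 0.00401 × 10³ gigahertz = 4.01
Sum: 6 + 2.55 + 8.29 + 4.01 = 20.85

20.85 gigahertz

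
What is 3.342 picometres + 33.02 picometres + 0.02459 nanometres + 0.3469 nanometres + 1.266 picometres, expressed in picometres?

In picometres:
  3.342 picometres → 3.342
  33.02 picometres → 33.02
  0.02459 nanometres = 0.02459 × 10³ picometres = 24.59
  0.3469 nanometres = 0.3469 × 10³ picometres = 346.9
  1.266 picometres → 1.266
Sum: 3.342 + 33.02 + 24.59 + 346.9 + 1.266 = 409.118

409.118 picometres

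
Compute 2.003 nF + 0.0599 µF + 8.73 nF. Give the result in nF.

70.633 nF

In nF:
  2.003 nF → 2.003
  0.0599 µF = 0.0599 × 10^3 nF = 59.9
  8.73 nF → 8.73
Sum: 2.003 + 59.9 + 8.73 = 70.633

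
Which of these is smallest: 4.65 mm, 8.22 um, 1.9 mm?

4.65 mm = 0.00465 m
8.22 um = 0.00000822 m
1.9 mm = 0.0019 m

8.22 um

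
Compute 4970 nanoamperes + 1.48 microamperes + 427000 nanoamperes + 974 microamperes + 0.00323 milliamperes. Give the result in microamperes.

In microamperes:
  4970 nanoamperes = 4970e-3 microamperes = 4.97
  1.48 microamperes → 1.48
  427000 nanoamperes = 427000e-3 microamperes = 427
  974 microamperes → 974
  0.00323 milliamperes = 0.00323e3 microamperes = 3.23
Sum: 4.97 + 1.48 + 427 + 974 + 3.23 = 1410.68

1410.68 microamperes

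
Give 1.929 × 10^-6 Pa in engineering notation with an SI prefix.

1.929 µPa

= 1.929 × 10^-6 Pa; 10^-6 is micro.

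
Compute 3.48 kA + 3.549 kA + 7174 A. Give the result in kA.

14.203 kA

In kA:
  3.48 kA → 3.48
  3.549 kA → 3.549
  7174 A = 7174 × 10⁻³ kA = 7.174
Sum: 3.48 + 3.549 + 7.174 = 14.203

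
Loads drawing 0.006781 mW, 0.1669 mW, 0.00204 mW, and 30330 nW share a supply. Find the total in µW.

206.051 µW

In µW:
  0.006781 mW = 0.006781 × 10³ µW = 6.781
  0.1669 mW = 0.1669 × 10³ µW = 166.9
  0.00204 mW = 0.00204 × 10³ µW = 2.04
  30330 nW = 30330 × 10⁻³ µW = 30.33
Sum: 6.781 + 166.9 + 2.04 + 30.33 = 206.051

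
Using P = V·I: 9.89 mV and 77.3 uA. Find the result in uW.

9.89 × 10⁻³ × 77.3 × 10⁻⁶ = 764.497 × 10⁻⁹ W

0.764497 uW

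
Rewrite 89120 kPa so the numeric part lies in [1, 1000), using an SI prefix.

= 89.12 × 10^6 Pa; 10^6 is mega.

89.12 MPa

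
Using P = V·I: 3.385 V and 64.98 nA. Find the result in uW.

0.2199573 uW

3.385 × 64.98 × 10^-9 = 219.9573 × 10^-9 W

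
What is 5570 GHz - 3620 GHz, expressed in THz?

In THz:
  5570 GHz = 5570 × 10⁻³ THz = 5.57
  3620 GHz = 3620 × 10⁻³ THz = 3.62
Difference: 5.57 - 3.62 = 1.95

1.95 THz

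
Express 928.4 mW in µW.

928400 µW

milli = 10⁻³, micro = 10⁻⁶; factor is 10³.
928.4 × 10³ = 928400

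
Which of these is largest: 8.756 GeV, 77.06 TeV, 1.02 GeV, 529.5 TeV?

529.5 TeV

8.756 GeV = 8756000000 eV
77.06 TeV = 77060000000000 eV
1.02 GeV = 1020000000 eV
529.5 TeV = 529500000000000 eV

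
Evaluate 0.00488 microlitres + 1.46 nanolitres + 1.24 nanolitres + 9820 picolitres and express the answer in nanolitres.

In nanolitres:
  0.00488 microlitres = 0.00488 × 10^3 nanolitres = 4.88
  1.46 nanolitres → 1.46
  1.24 nanolitres → 1.24
  9820 picolitres = 9820 × 10^-3 nanolitres = 9.82
Sum: 4.88 + 1.46 + 1.24 + 9.82 = 17.4

17.4 nanolitres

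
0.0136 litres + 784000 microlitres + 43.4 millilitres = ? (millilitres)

In millilitres:
  0.0136 litres = 0.0136 × 10³ millilitres = 13.6
  784000 microlitres = 784000 × 10⁻³ millilitres = 784
  43.4 millilitres → 43.4
Sum: 13.6 + 784 + 43.4 = 841

841 millilitres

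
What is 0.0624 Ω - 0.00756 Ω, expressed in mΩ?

54.84 mΩ

In mΩ:
  0.0624 Ω = 0.0624 × 10³ mΩ = 62.4
  0.00756 Ω = 0.00756 × 10³ mΩ = 7.56
Difference: 62.4 - 7.56 = 54.84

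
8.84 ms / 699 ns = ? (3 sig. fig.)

12600

(8.84 × 10⁻³) / (699 × 10⁻⁹) = 0.01265 × 10⁶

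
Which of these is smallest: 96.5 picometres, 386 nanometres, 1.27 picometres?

1.27 picometres

96.5 picometres = 0.0000000000965 metres
386 nanometres = 0.000000386 metres
1.27 picometres = 0.00000000000127 metres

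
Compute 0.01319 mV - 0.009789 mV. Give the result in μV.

3.401 μV

In μV:
  0.01319 mV = 0.01319e3 μV = 13.19
  0.009789 mV = 0.009789e3 μV = 9.789
Difference: 13.19 - 9.789 = 3.401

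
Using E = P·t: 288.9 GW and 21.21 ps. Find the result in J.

6.127569 J

288.9 × 10^9 × 21.21 × 10^-12 = 6127.569 × 10^-3 J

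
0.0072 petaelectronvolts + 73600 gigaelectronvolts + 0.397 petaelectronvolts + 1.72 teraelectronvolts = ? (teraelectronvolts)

479.52 teraelectronvolts

In teraelectronvolts:
  0.0072 petaelectronvolts = 0.0072 × 10³ teraelectronvolts = 7.2
  73600 gigaelectronvolts = 73600 × 10⁻³ teraelectronvolts = 73.6
  0.397 petaelectronvolts = 0.397 × 10³ teraelectronvolts = 397
  1.72 teraelectronvolts → 1.72
Sum: 7.2 + 73.6 + 397 + 1.72 = 479.52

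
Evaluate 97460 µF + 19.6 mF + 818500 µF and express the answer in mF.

935.56 mF

In mF:
  97460 µF = 97460e-3 mF = 97.46
  19.6 mF → 19.6
  818500 µF = 818500e-3 mF = 818.5
Sum: 97.46 + 19.6 + 818.5 = 935.56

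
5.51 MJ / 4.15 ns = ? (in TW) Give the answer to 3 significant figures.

(5.51 × 10⁶) / (4.15 × 10⁻⁹) = 1.3277 × 10¹⁵ W

1330 TW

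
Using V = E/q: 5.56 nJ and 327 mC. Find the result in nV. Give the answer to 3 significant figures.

(5.56 × 10⁻⁹) / (327 × 10⁻³) = 0.017003 × 10⁻⁶ V

17.0 nV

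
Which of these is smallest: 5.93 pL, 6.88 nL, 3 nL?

5.93 pL = 0.00000000000593 L
6.88 nL = 0.00000000688 L
3 nL = 0.000000003 L

5.93 pL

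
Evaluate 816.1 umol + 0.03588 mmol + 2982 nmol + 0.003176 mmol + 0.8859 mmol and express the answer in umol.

1744.038 umol

In umol:
  816.1 umol → 816.1
  0.03588 mmol = 0.03588 × 10^3 umol = 35.88
  2982 nmol = 2982 × 10^-3 umol = 2.982
  0.003176 mmol = 0.003176 × 10^3 umol = 3.176
  0.8859 mmol = 0.8859 × 10^3 umol = 885.9
Sum: 816.1 + 35.88 + 2.982 + 3.176 + 885.9 = 1744.038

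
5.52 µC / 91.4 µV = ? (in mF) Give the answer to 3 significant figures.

(5.52 × 10^-6) / (91.4 × 10^-6) = 0.060394 F

60.4 mF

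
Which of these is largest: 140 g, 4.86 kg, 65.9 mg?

4.86 kg

140 g = 140 g
4.86 kg = 4860 g
65.9 mg = 0.0659 g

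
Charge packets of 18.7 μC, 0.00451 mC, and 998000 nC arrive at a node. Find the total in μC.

1021.21 μC

In μC:
  18.7 μC → 18.7
  0.00451 mC = 0.00451 × 10^3 μC = 4.51
  998000 nC = 998000 × 10^-3 μC = 998
Sum: 18.7 + 4.51 + 998 = 1021.21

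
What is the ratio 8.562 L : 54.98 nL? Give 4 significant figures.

(8.562) / (54.98 × 10^-9) = 0.15573 × 10^9

155700000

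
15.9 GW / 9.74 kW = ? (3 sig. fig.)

1630000

(15.9 × 10^9) / (9.74 × 10^3) = 1.632 × 10^6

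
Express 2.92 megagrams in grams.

2920000 grams

mega = 10⁶, (no prefix) = 10⁰; factor is 10⁶.
2.92 × 10⁶ = 2920000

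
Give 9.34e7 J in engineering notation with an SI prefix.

= 93.4e6 J; 1e6 is mega.

93.4 MJ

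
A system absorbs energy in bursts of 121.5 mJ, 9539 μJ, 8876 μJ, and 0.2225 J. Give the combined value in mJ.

In mJ:
  121.5 mJ → 121.5
  9539 μJ = 9539e-3 mJ = 9.539
  8876 μJ = 8876e-3 mJ = 8.876
  0.2225 J = 0.2225e3 mJ = 222.5
Sum: 121.5 + 9.539 + 8.876 + 222.5 = 362.415

362.415 mJ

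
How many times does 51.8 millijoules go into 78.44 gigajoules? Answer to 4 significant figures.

(78.44e9) / (51.8e-3) = 1.5143e12

1514000000000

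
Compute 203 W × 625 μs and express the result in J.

0.126875 J

203 × 625 × 10^-6 = 126875 × 10^-6 J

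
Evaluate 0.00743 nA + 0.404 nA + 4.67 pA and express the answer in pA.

In pA:
  0.00743 nA = 0.00743 × 10³ pA = 7.43
  0.404 nA = 0.404 × 10³ pA = 404
  4.67 pA → 4.67
Sum: 7.43 + 404 + 4.67 = 416.1

416.1 pA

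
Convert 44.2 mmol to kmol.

milli = 1e-3, kilo = 1e3; factor is 1e-6.
44.2 × 1e-6 = 0.0000442

0.0000442 kmol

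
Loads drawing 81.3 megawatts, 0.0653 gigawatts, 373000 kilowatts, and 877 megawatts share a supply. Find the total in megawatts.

In megawatts:
  81.3 megawatts → 81.3
  0.0653 gigawatts = 0.0653 × 10³ megawatts = 65.3
  373000 kilowatts = 373000 × 10⁻³ megawatts = 373
  877 megawatts → 877
Sum: 81.3 + 65.3 + 373 + 877 = 1396.6

1396.6 megawatts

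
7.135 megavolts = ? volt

mega = 10^6, (no prefix) = 10^0; factor is 10^6.
7.135 × 10^6 = 7135000

7135000 volts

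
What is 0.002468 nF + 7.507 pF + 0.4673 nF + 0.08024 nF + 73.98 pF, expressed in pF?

631.495 pF

In pF:
  0.002468 nF = 0.002468 × 10^3 pF = 2.468
  7.507 pF → 7.507
  0.4673 nF = 0.4673 × 10^3 pF = 467.3
  0.08024 nF = 0.08024 × 10^3 pF = 80.24
  73.98 pF → 73.98
Sum: 2.468 + 7.507 + 467.3 + 80.24 + 73.98 = 631.495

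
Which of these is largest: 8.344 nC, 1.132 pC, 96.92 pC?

8.344 nC

8.344 nC = 0.000000008344 C
1.132 pC = 0.000000000001132 C
96.92 pC = 0.00000000009692 C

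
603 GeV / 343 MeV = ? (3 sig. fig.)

(603e9) / (343e6) = 1.758e3

1760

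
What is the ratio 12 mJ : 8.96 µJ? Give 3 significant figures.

1340

(12e-3) / (8.96e-6) = 1.339e3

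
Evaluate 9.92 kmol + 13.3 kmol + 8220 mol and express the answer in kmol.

31.44 kmol

In kmol:
  9.92 kmol → 9.92
  13.3 kmol → 13.3
  8220 mol = 8220 × 10⁻³ kmol = 8.22
Sum: 9.92 + 13.3 + 8.22 = 31.44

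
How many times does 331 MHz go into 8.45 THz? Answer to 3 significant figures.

25500

(8.45 × 10¹²) / (331 × 10⁶) = 0.02553 × 10⁶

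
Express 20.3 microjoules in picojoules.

micro = 10⁻⁶, pico = 10⁻¹²; factor is 10⁶.
20.3 × 10⁶ = 20300000

20300000 picojoules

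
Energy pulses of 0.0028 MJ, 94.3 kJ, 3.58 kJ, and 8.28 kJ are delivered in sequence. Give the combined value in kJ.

108.96 kJ

In kJ:
  0.0028 MJ = 0.0028 × 10^3 kJ = 2.8
  94.3 kJ → 94.3
  3.58 kJ → 3.58
  8.28 kJ → 8.28
Sum: 2.8 + 94.3 + 3.58 + 8.28 = 108.96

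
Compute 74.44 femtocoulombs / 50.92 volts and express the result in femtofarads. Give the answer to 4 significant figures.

(74.44e-15) / (50.92) = 1.4619e-15 F

1.462 femtofarads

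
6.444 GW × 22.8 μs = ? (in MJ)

0.1469232 MJ

6.444 × 10⁹ × 22.8 × 10⁻⁶ = 146.9232 × 10³ J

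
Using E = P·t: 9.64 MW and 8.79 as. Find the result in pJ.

9.64e6 × 8.79e-18 = 84.7356e-12 J

84.7356 pJ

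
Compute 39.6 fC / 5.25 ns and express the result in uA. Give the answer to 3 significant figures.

(39.6 × 10⁻¹⁵) / (5.25 × 10⁻⁹) = 7.5429 × 10⁻⁶ A

7.54 uA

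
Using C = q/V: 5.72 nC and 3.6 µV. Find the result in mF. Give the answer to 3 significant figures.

(5.72 × 10^-9) / (3.6 × 10^-6) = 1.5889 × 10^-3 F

1.59 mF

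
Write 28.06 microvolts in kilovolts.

0.00000002806 kilovolts

micro = 10^-6, kilo = 10^3; factor is 10^-9.
28.06 × 10^-9 = 0.00000002806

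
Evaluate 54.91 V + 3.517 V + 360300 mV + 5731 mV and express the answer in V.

424.458 V

In V:
  54.91 V → 54.91
  3.517 V → 3.517
  360300 mV = 360300 × 10^-3 V = 360.3
  5731 mV = 5731 × 10^-3 V = 5.731
Sum: 54.91 + 3.517 + 360.3 + 5.731 = 424.458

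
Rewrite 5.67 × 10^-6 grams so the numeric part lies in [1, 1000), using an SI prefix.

5.67 micrograms

= 5.67 × 10^-6 grams; 10^-6 is micro.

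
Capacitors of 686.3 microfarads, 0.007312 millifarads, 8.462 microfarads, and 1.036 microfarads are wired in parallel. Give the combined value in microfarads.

In microfarads:
  686.3 microfarads → 686.3
  0.007312 millifarads = 0.007312 × 10³ microfarads = 7.312
  8.462 microfarads → 8.462
  1.036 microfarads → 1.036
Sum: 686.3 + 7.312 + 8.462 + 1.036 = 703.11

703.11 microfarads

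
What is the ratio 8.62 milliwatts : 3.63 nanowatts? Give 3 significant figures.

2370000

(8.62 × 10⁻³) / (3.63 × 10⁻⁹) = 2.375 × 10⁶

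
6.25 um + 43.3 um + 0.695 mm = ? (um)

744.55 um

In um:
  6.25 um → 6.25
  43.3 um → 43.3
  0.695 mm = 0.695 × 10³ um = 695
Sum: 6.25 + 43.3 + 695 = 744.55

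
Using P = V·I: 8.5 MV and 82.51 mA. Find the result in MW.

8.5e6 × 82.51e-3 = 701.335e3 W

0.701335 MW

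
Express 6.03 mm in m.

milli = 10^-3, (no prefix) = 10^0; factor is 10^-3.
6.03 × 10^-3 = 0.00603

0.00603 m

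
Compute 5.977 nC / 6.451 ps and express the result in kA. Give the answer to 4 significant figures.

(5.977 × 10^-9) / (6.451 × 10^-12) = 0.926523 × 10^3 A

0.9265 kA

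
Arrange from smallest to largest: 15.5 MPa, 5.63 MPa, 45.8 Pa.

15.5 MPa = 15500000 Pa
5.63 MPa = 5630000 Pa
45.8 Pa = 45.8 Pa

45.8 Pa < 5.63 MPa < 15.5 MPa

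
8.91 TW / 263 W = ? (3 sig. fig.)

(8.91 × 10¹²) / (263) = 0.03388 × 10¹²

33900000000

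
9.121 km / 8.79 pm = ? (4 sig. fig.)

1038000000000000

(9.121 × 10³) / (8.79 × 10⁻¹²) = 1.0377 × 10¹⁵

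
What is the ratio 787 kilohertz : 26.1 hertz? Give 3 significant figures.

30200

(787e3) / (26.1) = 30.15e3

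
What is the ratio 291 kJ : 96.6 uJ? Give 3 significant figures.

3010000000

(291 × 10^3) / (96.6 × 10^-6) = 3.012 × 10^9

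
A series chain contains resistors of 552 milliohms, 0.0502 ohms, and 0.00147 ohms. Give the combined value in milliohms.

In milliohms:
  552 milliohms → 552
  0.0502 ohms = 0.0502 × 10³ milliohms = 50.2
  0.00147 ohms = 0.00147 × 10³ milliohms = 1.47
Sum: 552 + 50.2 + 1.47 = 603.67

603.67 milliohms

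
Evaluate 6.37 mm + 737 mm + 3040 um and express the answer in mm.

746.41 mm

In mm:
  6.37 mm → 6.37
  737 mm → 737
  3040 um = 3040 × 10⁻³ mm = 3.04
Sum: 6.37 + 737 + 3.04 = 746.41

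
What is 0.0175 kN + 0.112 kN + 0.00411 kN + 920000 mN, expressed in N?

1053.61 N

In N:
  0.0175 kN = 0.0175 × 10^3 N = 17.5
  0.112 kN = 0.112 × 10^3 N = 112
  0.00411 kN = 0.00411 × 10^3 N = 4.11
  920000 mN = 920000 × 10^-3 N = 920
Sum: 17.5 + 112 + 4.11 + 920 = 1053.61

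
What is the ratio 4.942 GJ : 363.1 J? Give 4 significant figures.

(4.942 × 10⁹) / (363.1) = 0.013611 × 10⁹

13610000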